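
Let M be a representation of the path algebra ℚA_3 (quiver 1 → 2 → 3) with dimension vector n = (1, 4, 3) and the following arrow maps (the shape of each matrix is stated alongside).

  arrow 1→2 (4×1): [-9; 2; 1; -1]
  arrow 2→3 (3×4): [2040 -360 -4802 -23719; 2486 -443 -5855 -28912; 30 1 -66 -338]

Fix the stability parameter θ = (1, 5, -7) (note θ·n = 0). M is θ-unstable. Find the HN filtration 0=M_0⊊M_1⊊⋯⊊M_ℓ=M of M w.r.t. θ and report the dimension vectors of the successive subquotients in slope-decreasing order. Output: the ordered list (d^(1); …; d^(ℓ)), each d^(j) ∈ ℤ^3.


Barcode: M ≅ I[1,3], I[2,2], I[2,3]^2. HN layers by μ_θ (3 steps, strictly decreasing):
  μ^(1)=5; μ^(2)=-1/3; μ^(3)=-1

((0, 1, 0); (1, 1, 1); (0, 2, 2))


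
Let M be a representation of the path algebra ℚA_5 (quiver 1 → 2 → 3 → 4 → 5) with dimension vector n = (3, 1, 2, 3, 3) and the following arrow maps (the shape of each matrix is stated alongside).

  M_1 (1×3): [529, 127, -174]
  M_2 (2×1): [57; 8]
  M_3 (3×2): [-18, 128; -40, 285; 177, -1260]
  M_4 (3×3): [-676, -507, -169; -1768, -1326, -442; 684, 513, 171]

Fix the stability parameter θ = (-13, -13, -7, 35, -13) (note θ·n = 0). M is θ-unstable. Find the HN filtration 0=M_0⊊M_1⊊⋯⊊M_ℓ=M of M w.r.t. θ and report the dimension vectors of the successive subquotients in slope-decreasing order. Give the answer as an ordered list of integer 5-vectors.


Barcode: M ≅ I[1,1]^2, I[1,5], I[3,4], I[4,4], I[5,5]^2. HN layers by μ_θ (4 steps, strictly decreasing):
  μ^(1)=35; μ^(2)=11; μ^(3)=-7; μ^(4)=-13

((0, 0, 0, 2, 0); (0, 0, 0, 1, 1); (0, 0, 2, 0, 0); (3, 1, 0, 0, 2))


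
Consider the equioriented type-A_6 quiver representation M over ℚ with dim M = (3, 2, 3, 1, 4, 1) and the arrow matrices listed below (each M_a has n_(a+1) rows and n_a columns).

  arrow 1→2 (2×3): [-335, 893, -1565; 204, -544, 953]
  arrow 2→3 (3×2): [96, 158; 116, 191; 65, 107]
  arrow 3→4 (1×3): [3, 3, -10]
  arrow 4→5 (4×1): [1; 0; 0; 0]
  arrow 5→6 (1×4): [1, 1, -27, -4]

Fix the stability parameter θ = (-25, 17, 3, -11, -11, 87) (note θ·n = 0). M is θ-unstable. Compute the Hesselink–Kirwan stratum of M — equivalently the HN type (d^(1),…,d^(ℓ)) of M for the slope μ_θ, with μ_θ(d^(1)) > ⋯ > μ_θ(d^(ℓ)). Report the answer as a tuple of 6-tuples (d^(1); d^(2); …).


Via rank(M_{q-1}∘⋯∘M_p): M ≅ I[1,1], I[1,3], I[1,6], I[3,3], I[5,5]^3.
μ_θ-semistable layers: μ^(1)=87; μ^(2)=10; μ^(3)=3; μ^(4)=-1/2; μ^(5)=-11; μ^(6)=-25

((0, 0, 0, 0, 0, 1); (0, 1, 1, 0, 0, 0); (0, 0, 1, 0, 0, 0); (0, 1, 1, 1, 1, 0); (0, 0, 0, 0, 3, 0); (3, 0, 0, 0, 0, 0))


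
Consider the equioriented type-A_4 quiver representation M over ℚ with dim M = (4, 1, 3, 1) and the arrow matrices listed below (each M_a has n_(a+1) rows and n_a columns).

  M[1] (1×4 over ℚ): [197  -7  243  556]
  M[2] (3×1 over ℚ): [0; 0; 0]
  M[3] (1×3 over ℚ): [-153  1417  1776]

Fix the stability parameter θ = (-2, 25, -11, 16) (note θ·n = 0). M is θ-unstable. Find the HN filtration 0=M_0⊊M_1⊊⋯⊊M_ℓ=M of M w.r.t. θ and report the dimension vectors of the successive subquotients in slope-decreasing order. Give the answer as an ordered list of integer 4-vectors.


Barcode: M ≅ I[1,1]^3, I[1,2], I[3,3]^2, I[3,4]. HN layers by μ_θ (4 steps, strictly decreasing):
  μ^(1)=25; μ^(2)=16; μ^(3)=-2; μ^(4)=-11

((0, 1, 0, 0); (0, 0, 0, 1); (4, 0, 0, 0); (0, 0, 3, 0))


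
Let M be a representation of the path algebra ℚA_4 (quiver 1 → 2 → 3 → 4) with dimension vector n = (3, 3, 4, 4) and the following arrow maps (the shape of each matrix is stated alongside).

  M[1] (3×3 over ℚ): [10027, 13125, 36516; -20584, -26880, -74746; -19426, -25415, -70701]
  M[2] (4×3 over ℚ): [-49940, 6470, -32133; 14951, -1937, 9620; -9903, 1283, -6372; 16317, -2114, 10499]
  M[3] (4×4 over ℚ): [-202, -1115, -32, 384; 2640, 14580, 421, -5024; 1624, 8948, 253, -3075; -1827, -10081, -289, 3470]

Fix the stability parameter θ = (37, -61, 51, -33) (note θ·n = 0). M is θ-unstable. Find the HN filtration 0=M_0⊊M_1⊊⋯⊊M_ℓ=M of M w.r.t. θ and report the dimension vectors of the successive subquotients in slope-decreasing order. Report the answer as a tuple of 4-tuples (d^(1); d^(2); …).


Interval decomposition of M: I[1,4]^3, I[3,4].
HN type (ℓ=2): μ^(1)=9; μ^(2)=-12

((0, 0, 4, 4); (3, 3, 0, 0))


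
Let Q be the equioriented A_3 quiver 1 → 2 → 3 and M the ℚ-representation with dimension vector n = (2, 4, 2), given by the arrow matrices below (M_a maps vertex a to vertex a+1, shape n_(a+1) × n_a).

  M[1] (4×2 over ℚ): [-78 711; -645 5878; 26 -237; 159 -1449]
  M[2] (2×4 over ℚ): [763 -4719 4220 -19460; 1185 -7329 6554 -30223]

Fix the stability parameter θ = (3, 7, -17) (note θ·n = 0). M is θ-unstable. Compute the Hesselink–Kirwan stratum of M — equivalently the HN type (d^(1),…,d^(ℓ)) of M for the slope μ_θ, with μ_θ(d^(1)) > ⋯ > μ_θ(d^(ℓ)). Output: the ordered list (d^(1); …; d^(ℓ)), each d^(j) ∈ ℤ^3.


Interval decomposition of M: I[1,2], I[1,3], I[2,2], I[2,3].
HN type (ℓ=4): μ^(1)=7; μ^(2)=3; μ^(3)=-7/3; μ^(4)=-5

((0, 2, 0); (1, 0, 0); (1, 1, 1); (0, 1, 1))


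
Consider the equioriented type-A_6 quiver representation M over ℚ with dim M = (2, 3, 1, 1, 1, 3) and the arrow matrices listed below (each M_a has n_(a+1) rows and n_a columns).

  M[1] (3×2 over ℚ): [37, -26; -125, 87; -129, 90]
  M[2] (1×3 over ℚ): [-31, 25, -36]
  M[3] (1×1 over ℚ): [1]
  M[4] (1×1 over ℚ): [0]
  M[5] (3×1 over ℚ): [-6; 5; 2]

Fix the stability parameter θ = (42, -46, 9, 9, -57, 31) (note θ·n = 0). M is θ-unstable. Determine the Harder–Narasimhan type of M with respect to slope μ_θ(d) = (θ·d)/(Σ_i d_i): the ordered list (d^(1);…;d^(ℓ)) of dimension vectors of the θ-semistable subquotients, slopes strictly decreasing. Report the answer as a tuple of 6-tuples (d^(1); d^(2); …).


Interval decomposition of M: I[1,2], I[1,4], I[2,2], I[5,6], I[6,6]^2.
HN type (ℓ=5): μ^(1)=31; μ^(2)=9; μ^(3)=-2; μ^(4)=-46; μ^(5)=-57

((0, 0, 0, 0, 0, 3); (0, 0, 1, 1, 0, 0); (2, 2, 0, 0, 0, 0); (0, 1, 0, 0, 0, 0); (0, 0, 0, 0, 1, 0))


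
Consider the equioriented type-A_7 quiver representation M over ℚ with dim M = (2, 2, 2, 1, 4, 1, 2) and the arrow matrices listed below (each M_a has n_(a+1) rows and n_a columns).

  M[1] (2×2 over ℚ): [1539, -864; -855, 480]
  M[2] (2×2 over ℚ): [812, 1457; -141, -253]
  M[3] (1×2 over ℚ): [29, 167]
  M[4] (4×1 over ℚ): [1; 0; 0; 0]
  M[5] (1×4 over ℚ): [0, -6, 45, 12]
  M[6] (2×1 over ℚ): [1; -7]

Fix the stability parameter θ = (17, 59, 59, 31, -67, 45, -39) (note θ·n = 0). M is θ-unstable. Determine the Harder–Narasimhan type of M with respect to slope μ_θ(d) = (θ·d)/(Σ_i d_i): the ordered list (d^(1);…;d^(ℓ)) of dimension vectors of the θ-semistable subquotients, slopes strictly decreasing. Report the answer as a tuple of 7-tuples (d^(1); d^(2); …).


Barcode: M ≅ I[1,1], I[1,5], I[2,3], I[5,5]^2, I[5,7], I[7,7]. HN layers by μ_θ (6 steps, strictly decreasing):
  μ^(1)=59; μ^(2)=41/2; μ^(3)=17; μ^(4)=3; μ^(5)=-39; μ^(6)=-67

((0, 1, 1, 0, 0, 0, 0); (0, 1, 1, 1, 1, 0, 0); (2, 0, 0, 0, 0, 0, 0); (0, 0, 0, 0, 0, 1, 1); (0, 0, 0, 0, 0, 0, 1); (0, 0, 0, 0, 3, 0, 0))


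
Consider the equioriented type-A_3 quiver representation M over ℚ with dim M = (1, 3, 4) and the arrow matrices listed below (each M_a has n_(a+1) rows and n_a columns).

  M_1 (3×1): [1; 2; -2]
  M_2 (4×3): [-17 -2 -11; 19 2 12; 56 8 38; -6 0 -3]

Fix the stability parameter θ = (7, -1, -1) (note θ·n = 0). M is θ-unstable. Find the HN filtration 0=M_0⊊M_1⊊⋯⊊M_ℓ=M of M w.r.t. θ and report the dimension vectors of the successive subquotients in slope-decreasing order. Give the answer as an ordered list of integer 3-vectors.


Interval decomposition of M: I[1,3], I[2,2], I[2,3], I[3,3]^2.
HN type (ℓ=2): μ^(1)=5/3; μ^(2)=-1

((1, 1, 1); (0, 2, 3))


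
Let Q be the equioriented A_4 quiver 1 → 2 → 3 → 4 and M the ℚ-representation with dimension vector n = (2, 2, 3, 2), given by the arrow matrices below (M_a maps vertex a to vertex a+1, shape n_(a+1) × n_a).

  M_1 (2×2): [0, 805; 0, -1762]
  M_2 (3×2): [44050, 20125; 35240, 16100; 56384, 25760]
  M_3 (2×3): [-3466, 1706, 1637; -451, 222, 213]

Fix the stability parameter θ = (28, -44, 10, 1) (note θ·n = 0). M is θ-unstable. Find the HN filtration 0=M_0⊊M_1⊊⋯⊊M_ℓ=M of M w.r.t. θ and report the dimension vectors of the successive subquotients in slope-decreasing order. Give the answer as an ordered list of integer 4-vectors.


Via rank(M_{q-1}∘⋯∘M_p): M ≅ I[1,1], I[1,2], I[2,4], I[3,3], I[3,4].
μ_θ-semistable layers: μ^(1)=28; μ^(2)=10; μ^(3)=11/2; μ^(4)=-8; μ^(5)=-44

((1, 0, 0, 0); (0, 0, 1, 0); (0, 0, 2, 2); (1, 1, 0, 0); (0, 1, 0, 0))


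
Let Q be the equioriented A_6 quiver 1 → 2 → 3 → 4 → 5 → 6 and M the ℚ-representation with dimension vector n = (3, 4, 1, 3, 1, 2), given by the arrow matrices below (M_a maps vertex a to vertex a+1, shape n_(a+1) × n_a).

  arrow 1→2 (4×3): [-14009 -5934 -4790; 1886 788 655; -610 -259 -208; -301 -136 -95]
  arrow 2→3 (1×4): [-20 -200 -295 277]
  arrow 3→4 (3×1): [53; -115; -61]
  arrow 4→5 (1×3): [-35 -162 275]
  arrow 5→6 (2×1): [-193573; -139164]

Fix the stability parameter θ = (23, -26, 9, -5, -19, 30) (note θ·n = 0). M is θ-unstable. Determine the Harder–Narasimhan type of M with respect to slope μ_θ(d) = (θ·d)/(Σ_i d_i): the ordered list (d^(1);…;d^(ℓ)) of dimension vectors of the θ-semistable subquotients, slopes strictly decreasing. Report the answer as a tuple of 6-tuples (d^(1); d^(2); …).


Interval decomposition of M: I[1,2]^2, I[1,4], I[2,2], I[4,4], I[4,6], I[6,6].
HN type (ℓ=6): μ^(1)=30; μ^(2)=2; μ^(3)=-3/2; μ^(4)=-5; μ^(5)=-12; μ^(6)=-26

((0, 0, 0, 0, 0, 2); (0, 0, 1, 1, 0, 0); (3, 3, 0, 0, 0, 0); (0, 0, 0, 1, 0, 0); (0, 0, 0, 1, 1, 0); (0, 1, 0, 0, 0, 0))


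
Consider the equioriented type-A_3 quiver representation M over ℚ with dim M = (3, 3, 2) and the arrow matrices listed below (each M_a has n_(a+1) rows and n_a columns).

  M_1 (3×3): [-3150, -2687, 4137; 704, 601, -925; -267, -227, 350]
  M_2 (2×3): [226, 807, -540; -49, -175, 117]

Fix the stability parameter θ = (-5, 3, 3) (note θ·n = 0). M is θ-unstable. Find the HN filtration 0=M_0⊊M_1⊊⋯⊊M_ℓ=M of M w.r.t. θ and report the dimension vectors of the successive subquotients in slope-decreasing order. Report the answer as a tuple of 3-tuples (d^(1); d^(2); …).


Via rank(M_{q-1}∘⋯∘M_p): M ≅ I[1,2], I[1,3]^2.
μ_θ-semistable layers: μ^(1)=3; μ^(2)=-5

((0, 3, 2); (3, 0, 0))


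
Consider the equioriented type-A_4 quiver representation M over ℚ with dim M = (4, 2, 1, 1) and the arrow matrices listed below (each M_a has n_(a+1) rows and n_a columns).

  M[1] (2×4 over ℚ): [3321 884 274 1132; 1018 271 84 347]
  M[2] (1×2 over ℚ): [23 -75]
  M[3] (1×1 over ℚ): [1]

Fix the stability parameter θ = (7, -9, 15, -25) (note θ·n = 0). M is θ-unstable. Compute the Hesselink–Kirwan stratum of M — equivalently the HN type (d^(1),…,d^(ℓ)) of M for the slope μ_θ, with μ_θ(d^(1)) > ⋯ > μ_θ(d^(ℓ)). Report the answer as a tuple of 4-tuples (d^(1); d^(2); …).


Barcode: M ≅ I[1,1]^2, I[1,2], I[1,4]. HN layers by μ_θ (3 steps, strictly decreasing):
  μ^(1)=7; μ^(2)=-1; μ^(3)=-3

((2, 0, 0, 0); (1, 1, 0, 0); (1, 1, 1, 1))


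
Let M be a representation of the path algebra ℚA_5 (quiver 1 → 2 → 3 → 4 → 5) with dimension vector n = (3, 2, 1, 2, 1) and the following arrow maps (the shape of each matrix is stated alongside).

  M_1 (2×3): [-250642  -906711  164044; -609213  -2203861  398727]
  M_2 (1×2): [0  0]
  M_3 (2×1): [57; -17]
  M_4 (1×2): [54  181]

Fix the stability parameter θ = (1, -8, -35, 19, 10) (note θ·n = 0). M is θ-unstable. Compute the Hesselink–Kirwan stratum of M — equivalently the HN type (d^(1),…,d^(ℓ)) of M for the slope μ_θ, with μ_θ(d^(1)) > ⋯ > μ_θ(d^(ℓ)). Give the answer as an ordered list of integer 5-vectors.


Interval decomposition of M: I[1,1], I[1,2]^2, I[3,5], I[4,4].
HN type (ℓ=5): μ^(1)=19; μ^(2)=29/2; μ^(3)=1; μ^(4)=-7/2; μ^(5)=-35

((0, 0, 0, 1, 0); (0, 0, 0, 1, 1); (1, 0, 0, 0, 0); (2, 2, 0, 0, 0); (0, 0, 1, 0, 0))


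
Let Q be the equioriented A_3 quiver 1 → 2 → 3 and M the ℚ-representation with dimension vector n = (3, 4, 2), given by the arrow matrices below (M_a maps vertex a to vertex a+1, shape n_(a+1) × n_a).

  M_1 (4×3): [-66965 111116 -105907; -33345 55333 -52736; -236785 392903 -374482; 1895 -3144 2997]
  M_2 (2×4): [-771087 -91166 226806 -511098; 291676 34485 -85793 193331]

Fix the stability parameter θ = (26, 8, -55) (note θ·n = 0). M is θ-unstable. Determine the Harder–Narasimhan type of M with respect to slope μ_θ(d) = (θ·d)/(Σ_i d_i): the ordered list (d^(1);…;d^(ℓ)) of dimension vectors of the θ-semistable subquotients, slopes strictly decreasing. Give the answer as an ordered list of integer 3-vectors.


Barcode: M ≅ I[1,1], I[1,3]^2, I[2,2]^2. HN layers by μ_θ (3 steps, strictly decreasing):
  μ^(1)=26; μ^(2)=8; μ^(3)=-7

((1, 0, 0); (0, 2, 0); (2, 2, 2))


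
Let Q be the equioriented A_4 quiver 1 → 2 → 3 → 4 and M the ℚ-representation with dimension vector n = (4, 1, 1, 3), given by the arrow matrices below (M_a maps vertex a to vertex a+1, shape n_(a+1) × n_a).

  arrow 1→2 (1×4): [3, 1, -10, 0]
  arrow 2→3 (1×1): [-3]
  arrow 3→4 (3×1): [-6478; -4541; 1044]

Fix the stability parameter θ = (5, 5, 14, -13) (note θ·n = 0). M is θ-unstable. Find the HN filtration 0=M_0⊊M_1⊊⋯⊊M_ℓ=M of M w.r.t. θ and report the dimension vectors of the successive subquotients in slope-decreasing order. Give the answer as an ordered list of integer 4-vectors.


Barcode: M ≅ I[1,1]^3, I[1,4], I[4,4]^2. HN layers by μ_θ (3 steps, strictly decreasing):
  μ^(1)=5; μ^(2)=11/4; μ^(3)=-13

((3, 0, 0, 0); (1, 1, 1, 1); (0, 0, 0, 2))


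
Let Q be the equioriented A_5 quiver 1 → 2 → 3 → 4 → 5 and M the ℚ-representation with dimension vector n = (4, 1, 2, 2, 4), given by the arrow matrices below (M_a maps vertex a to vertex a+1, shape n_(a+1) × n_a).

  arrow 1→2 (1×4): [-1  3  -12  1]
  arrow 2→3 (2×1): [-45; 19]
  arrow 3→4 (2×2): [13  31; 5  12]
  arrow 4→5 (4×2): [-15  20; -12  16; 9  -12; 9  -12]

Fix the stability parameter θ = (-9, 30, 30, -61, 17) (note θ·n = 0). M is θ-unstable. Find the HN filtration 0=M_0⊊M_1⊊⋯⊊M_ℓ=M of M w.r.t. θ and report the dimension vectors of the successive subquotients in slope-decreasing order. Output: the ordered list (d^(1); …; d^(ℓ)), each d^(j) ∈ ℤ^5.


Barcode: M ≅ I[1,1]^3, I[1,4], I[3,5], I[5,5]^3. HN layers by μ_θ (4 steps, strictly decreasing):
  μ^(1)=17; μ^(2)=-1/3; μ^(3)=-9; μ^(4)=-31/2

((0, 0, 0, 0, 4); (0, 1, 1, 1, 0); (4, 0, 0, 0, 0); (0, 0, 1, 1, 0))


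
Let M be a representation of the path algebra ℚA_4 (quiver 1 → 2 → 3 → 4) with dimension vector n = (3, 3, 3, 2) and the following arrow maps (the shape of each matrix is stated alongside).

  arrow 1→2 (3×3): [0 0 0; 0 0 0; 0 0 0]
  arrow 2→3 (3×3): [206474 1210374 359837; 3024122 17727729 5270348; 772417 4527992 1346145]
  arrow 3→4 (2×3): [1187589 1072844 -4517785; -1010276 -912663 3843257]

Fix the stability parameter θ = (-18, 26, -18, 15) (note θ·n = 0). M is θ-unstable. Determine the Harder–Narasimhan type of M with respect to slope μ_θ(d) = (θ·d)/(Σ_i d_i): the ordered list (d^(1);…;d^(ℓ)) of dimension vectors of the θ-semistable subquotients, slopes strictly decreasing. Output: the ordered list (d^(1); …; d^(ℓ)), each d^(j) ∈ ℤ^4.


Via rank(M_{q-1}∘⋯∘M_p): M ≅ I[1,1]^3, I[2,3], I[2,4]^2.
μ_θ-semistable layers: μ^(1)=15; μ^(2)=4; μ^(3)=-18

((0, 0, 0, 2); (0, 3, 3, 0); (3, 0, 0, 0))


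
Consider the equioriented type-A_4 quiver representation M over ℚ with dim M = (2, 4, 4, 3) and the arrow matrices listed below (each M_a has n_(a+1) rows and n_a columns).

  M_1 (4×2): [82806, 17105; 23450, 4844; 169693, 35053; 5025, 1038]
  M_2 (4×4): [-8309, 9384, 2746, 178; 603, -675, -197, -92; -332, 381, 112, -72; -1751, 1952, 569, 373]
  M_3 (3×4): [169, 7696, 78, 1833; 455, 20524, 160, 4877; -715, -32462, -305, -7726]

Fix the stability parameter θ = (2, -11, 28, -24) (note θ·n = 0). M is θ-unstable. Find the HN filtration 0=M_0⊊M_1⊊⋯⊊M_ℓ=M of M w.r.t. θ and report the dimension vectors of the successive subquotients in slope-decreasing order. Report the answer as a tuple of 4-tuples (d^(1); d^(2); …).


Interval decomposition of M: I[1,3], I[1,4], I[2,3], I[2,4], I[4,4].
HN type (ℓ=5): μ^(1)=28; μ^(2)=2; μ^(3)=-9/2; μ^(4)=-11; μ^(5)=-24

((0, 0, 2, 0); (0, 0, 2, 2); (2, 2, 0, 0); (0, 2, 0, 0); (0, 0, 0, 1))


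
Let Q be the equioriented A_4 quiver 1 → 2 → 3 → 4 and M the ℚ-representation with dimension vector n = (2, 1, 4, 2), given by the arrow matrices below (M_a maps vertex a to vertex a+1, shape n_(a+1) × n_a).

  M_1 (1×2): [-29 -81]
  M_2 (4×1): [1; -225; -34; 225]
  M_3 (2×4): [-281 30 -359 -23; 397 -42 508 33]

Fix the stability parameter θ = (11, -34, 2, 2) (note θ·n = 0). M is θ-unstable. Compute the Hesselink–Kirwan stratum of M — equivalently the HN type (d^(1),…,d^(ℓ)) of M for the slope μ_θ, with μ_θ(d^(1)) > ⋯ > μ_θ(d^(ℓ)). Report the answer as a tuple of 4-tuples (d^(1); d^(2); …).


Barcode: M ≅ I[1,1], I[1,3], I[3,3], I[3,4]^2. HN layers by μ_θ (3 steps, strictly decreasing):
  μ^(1)=11; μ^(2)=2; μ^(3)=-23/2

((1, 0, 0, 0); (0, 0, 4, 2); (1, 1, 0, 0))


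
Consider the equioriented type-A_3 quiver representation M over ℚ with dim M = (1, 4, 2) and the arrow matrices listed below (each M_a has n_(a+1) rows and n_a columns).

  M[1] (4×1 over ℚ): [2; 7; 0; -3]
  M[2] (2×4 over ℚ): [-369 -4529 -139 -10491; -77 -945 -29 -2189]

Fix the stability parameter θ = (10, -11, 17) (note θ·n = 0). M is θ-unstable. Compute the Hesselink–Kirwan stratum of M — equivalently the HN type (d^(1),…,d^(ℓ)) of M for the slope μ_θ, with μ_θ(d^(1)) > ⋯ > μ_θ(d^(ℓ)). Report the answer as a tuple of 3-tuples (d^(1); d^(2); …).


Via rank(M_{q-1}∘⋯∘M_p): M ≅ I[1,3], I[2,2]^2, I[2,3].
μ_θ-semistable layers: μ^(1)=17; μ^(2)=-1/2; μ^(3)=-11

((0, 0, 2); (1, 1, 0); (0, 3, 0))


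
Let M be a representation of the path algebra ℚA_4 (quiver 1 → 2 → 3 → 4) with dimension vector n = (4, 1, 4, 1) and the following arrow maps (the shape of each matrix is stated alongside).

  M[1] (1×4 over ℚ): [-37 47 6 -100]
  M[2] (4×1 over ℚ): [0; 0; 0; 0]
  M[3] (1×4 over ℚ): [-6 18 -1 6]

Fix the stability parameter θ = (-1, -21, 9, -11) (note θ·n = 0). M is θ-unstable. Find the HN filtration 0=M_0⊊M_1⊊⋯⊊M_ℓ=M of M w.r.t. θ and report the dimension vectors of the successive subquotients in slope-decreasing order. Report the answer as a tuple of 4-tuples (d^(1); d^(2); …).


Via rank(M_{q-1}∘⋯∘M_p): M ≅ I[1,1]^3, I[1,2], I[3,3]^3, I[3,4].
μ_θ-semistable layers: μ^(1)=9; μ^(2)=-1; μ^(3)=-11

((0, 0, 3, 0); (3, 0, 1, 1); (1, 1, 0, 0))


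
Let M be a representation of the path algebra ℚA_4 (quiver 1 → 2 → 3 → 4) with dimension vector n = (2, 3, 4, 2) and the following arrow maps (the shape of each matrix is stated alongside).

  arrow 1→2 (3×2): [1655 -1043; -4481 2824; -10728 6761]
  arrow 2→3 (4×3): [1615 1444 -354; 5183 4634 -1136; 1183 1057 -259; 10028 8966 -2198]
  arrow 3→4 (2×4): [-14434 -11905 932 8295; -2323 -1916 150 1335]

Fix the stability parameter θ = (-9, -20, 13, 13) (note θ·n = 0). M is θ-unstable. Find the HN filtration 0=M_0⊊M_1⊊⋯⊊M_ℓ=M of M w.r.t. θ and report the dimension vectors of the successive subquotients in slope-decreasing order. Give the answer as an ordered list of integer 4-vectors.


Via rank(M_{q-1}∘⋯∘M_p): M ≅ I[1,2], I[1,4], I[2,4], I[3,3]^2.
μ_θ-semistable layers: μ^(1)=13; μ^(2)=-29/2; μ^(3)=-20

((0, 0, 4, 2); (2, 2, 0, 0); (0, 1, 0, 0))


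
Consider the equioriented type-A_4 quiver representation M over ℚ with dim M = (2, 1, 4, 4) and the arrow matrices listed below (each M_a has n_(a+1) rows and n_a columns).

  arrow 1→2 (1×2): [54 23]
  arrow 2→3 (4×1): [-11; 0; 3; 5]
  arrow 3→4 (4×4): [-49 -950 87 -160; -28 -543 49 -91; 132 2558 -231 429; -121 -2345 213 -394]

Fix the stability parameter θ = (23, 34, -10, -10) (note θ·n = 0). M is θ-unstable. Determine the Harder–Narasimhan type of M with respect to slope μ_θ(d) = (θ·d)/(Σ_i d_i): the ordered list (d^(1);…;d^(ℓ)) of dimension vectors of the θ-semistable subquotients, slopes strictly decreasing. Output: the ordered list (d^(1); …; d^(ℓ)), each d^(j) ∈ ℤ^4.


Via rank(M_{q-1}∘⋯∘M_p): M ≅ I[1,1], I[1,3], I[3,4]^3, I[4,4].
μ_θ-semistable layers: μ^(1)=23; μ^(2)=47/3; μ^(3)=-10

((1, 0, 0, 0); (1, 1, 1, 0); (0, 0, 3, 4))


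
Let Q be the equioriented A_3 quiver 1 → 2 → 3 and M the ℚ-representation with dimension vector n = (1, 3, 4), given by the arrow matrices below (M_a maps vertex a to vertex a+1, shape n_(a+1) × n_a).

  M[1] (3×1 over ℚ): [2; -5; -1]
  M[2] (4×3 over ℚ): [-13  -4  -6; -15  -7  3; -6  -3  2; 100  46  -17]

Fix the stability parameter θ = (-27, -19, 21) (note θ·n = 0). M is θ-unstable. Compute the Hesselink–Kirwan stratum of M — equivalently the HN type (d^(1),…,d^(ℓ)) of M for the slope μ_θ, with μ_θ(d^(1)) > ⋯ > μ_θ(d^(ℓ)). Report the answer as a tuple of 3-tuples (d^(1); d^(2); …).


Barcode: M ≅ I[1,3], I[2,3]^2, I[3,3]. HN layers by μ_θ (3 steps, strictly decreasing):
  μ^(1)=21; μ^(2)=-19; μ^(3)=-27

((0, 0, 4); (0, 3, 0); (1, 0, 0))


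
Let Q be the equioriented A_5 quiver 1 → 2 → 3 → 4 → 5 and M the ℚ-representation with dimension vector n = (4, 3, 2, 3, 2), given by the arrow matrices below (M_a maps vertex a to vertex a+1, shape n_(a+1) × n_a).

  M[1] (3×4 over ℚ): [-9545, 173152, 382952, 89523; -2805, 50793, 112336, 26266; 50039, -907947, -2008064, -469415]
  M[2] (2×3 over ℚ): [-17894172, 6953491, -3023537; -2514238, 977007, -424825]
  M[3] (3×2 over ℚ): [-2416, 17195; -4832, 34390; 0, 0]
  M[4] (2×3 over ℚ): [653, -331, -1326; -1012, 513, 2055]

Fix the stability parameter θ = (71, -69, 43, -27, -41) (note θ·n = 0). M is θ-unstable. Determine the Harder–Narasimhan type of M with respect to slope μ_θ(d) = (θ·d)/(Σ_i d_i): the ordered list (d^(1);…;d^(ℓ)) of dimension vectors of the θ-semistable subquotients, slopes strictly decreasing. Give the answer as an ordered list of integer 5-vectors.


Interval decomposition of M: I[1,1], I[1,2], I[1,3], I[1,5], I[4,4], I[4,5].
HN type (ℓ=6): μ^(1)=71; μ^(2)=43; μ^(3)=1; μ^(4)=-23/5; μ^(5)=-27; μ^(6)=-34

((1, 0, 0, 0, 0); (0, 0, 1, 0, 0); (2, 2, 0, 0, 0); (1, 1, 1, 1, 1); (0, 0, 0, 1, 0); (0, 0, 0, 1, 1))


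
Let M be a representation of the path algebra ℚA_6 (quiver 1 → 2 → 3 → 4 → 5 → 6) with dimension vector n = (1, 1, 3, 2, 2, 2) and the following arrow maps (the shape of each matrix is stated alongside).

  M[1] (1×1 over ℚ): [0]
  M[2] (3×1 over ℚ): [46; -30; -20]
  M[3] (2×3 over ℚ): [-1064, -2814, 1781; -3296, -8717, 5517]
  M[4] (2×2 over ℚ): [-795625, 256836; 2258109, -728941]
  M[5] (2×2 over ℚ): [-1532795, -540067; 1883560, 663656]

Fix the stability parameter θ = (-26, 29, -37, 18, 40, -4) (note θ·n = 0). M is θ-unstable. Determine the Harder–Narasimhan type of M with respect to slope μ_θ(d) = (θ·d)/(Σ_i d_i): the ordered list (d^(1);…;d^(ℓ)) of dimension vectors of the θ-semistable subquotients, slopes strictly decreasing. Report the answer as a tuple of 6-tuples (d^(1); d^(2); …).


Interval decomposition of M: I[1,1], I[2,6], I[3,3], I[3,5], I[6,6].
HN type (ℓ=5): μ^(1)=40; μ^(2)=18; μ^(3)=-4; μ^(4)=-26; μ^(5)=-37

((0, 0, 0, 0, 1, 0); (0, 0, 0, 2, 1, 1); (0, 1, 1, 0, 0, 1); (1, 0, 0, 0, 0, 0); (0, 0, 2, 0, 0, 0))


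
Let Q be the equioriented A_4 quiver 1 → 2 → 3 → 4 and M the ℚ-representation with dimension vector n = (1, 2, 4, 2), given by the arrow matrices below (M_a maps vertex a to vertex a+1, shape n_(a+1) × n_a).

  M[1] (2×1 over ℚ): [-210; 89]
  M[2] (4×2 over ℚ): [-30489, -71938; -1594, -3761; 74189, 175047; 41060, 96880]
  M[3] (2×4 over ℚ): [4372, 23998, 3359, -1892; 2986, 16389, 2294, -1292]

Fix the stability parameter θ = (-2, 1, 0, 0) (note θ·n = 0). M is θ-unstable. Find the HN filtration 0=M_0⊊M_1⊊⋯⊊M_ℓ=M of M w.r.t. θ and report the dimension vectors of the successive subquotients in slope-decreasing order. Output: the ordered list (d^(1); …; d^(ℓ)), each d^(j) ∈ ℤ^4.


Via rank(M_{q-1}∘⋯∘M_p): M ≅ I[1,4], I[2,4], I[3,3]^2.
μ_θ-semistable layers: μ^(1)=1/3; μ^(2)=0; μ^(3)=-2

((0, 2, 2, 2); (0, 0, 2, 0); (1, 0, 0, 0))


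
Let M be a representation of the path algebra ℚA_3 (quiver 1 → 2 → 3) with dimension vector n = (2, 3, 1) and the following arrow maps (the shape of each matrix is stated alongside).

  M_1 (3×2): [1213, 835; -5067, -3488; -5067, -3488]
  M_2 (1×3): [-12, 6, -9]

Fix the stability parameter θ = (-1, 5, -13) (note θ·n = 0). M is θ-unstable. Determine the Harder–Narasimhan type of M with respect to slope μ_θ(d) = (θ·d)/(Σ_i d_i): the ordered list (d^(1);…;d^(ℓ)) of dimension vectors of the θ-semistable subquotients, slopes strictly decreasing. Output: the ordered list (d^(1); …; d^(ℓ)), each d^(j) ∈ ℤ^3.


Interval decomposition of M: I[1,2], I[1,3], I[2,2].
HN type (ℓ=3): μ^(1)=5; μ^(2)=-1; μ^(3)=-3

((0, 2, 0); (1, 0, 0); (1, 1, 1))


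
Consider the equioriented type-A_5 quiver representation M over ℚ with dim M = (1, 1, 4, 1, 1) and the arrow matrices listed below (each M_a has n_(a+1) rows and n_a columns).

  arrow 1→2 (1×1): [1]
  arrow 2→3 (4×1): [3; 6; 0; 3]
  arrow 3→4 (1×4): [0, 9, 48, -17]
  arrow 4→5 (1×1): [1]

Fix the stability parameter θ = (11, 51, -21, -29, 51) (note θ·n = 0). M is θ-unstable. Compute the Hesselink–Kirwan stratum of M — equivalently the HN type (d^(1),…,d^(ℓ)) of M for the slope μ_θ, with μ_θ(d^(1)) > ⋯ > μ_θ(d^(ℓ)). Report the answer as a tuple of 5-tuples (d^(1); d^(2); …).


Barcode: M ≅ I[1,5], I[3,3]^3. HN layers by μ_θ (3 steps, strictly decreasing):
  μ^(1)=51; μ^(2)=3; μ^(3)=-21

((0, 0, 0, 0, 1); (1, 1, 1, 1, 0); (0, 0, 3, 0, 0))


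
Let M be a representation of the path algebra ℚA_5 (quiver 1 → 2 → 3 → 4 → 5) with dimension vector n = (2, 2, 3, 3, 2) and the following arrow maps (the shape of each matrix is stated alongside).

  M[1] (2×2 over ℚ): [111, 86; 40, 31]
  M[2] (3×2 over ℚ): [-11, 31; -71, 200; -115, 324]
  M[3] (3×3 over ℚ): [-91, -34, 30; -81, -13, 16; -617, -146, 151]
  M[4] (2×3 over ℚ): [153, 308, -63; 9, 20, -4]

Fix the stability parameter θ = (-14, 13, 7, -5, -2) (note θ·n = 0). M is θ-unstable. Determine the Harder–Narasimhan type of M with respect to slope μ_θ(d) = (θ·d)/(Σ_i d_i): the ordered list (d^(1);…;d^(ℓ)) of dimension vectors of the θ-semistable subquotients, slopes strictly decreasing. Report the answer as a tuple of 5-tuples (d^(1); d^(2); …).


Via rank(M_{q-1}∘⋯∘M_p): M ≅ I[1,5]^2, I[3,4].
μ_θ-semistable layers: μ^(1)=13/4; μ^(2)=1; μ^(3)=-14

((0, 2, 2, 2, 2); (0, 0, 1, 1, 0); (2, 0, 0, 0, 0))


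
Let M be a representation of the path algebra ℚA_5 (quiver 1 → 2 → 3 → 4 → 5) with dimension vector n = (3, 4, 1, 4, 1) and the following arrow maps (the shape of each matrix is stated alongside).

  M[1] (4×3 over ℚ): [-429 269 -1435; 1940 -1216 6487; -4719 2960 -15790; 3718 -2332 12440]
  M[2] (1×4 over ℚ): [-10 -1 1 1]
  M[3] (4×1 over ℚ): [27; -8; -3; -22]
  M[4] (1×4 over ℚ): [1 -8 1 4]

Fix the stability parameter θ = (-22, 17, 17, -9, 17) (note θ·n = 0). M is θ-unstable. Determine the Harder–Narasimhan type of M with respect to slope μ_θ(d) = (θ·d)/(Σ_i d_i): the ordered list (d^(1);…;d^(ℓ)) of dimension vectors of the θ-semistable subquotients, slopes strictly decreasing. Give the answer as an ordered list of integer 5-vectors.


Barcode: M ≅ I[1,2]^2, I[1,4], I[2,2], I[4,4]^2, I[4,5]. HN layers by μ_θ (4 steps, strictly decreasing):
  μ^(1)=17; μ^(2)=25/3; μ^(3)=-9; μ^(4)=-22

((0, 3, 0, 0, 1); (0, 1, 1, 1, 0); (0, 0, 0, 3, 0); (3, 0, 0, 0, 0))


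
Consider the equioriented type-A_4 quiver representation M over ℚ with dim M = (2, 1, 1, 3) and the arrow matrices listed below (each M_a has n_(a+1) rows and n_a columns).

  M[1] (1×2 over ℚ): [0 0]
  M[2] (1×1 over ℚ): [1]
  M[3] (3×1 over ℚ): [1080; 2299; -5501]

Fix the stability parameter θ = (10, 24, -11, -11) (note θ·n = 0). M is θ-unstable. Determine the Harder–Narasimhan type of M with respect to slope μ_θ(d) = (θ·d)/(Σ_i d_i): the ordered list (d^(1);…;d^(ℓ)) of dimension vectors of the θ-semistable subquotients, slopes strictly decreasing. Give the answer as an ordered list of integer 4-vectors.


Interval decomposition of M: I[1,1]^2, I[2,4], I[4,4]^2.
HN type (ℓ=3): μ^(1)=10; μ^(2)=2/3; μ^(3)=-11

((2, 0, 0, 0); (0, 1, 1, 1); (0, 0, 0, 2))


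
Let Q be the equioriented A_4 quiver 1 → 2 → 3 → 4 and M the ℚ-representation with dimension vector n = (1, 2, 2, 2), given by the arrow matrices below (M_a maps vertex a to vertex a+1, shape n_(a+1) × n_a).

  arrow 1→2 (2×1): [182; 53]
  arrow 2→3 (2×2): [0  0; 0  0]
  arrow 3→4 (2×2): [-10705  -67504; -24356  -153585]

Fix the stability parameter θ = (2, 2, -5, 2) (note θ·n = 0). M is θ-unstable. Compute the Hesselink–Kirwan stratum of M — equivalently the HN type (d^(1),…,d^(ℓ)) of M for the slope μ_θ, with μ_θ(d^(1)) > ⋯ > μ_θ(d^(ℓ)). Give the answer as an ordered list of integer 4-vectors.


Interval decomposition of M: I[1,2], I[2,2], I[3,4]^2.
HN type (ℓ=2): μ^(1)=2; μ^(2)=-5

((1, 2, 0, 2); (0, 0, 2, 0))


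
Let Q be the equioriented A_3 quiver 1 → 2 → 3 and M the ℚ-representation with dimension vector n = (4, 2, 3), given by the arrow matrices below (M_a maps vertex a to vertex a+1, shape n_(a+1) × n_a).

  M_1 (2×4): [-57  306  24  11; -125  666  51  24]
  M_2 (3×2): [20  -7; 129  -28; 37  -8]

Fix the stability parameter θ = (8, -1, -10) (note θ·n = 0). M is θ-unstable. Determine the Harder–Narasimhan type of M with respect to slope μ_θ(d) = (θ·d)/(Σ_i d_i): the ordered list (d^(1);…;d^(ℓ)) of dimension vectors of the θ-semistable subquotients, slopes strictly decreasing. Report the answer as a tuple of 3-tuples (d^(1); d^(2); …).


Via rank(M_{q-1}∘⋯∘M_p): M ≅ I[1,1]^2, I[1,3]^2, I[3,3].
μ_θ-semistable layers: μ^(1)=8; μ^(2)=-1; μ^(3)=-10

((2, 0, 0); (2, 2, 2); (0, 0, 1))


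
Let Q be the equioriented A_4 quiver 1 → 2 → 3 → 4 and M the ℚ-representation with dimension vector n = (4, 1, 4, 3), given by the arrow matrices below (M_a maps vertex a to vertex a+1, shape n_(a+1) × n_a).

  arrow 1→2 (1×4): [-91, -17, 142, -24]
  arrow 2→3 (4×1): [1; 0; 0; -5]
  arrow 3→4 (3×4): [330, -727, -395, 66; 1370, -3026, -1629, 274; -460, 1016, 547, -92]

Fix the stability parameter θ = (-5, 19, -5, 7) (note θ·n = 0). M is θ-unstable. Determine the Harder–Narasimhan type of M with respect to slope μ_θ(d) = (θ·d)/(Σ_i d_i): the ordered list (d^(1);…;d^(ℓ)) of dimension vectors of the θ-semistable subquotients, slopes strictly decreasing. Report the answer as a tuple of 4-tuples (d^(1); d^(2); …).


Via rank(M_{q-1}∘⋯∘M_p): M ≅ I[1,1]^3, I[1,3], I[3,4]^3.
μ_θ-semistable layers: μ^(1)=7; μ^(2)=-5

((0, 1, 1, 3); (4, 0, 3, 0))


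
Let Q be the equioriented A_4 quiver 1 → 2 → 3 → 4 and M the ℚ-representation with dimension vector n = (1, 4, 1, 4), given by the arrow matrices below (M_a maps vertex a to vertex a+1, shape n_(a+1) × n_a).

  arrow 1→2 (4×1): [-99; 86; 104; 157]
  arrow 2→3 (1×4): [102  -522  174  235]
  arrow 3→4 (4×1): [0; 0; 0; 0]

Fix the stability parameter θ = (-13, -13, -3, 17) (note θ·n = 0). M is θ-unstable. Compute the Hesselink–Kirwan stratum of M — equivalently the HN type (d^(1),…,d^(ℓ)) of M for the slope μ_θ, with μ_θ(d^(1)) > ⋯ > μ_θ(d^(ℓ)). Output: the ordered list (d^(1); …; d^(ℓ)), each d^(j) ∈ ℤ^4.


Barcode: M ≅ I[1,3], I[2,2]^3, I[4,4]^4. HN layers by μ_θ (3 steps, strictly decreasing):
  μ^(1)=17; μ^(2)=-3; μ^(3)=-13

((0, 0, 0, 4); (0, 0, 1, 0); (1, 4, 0, 0))


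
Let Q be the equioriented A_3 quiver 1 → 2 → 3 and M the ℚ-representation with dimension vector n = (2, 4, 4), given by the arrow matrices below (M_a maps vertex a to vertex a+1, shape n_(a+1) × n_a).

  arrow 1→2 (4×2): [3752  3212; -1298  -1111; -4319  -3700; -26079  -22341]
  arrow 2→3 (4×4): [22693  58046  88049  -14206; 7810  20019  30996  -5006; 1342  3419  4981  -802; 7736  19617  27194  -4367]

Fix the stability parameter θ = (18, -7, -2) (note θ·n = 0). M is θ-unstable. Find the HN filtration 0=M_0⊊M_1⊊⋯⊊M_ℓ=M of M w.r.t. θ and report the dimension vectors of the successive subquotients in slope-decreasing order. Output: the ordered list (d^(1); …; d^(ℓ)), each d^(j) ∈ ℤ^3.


Barcode: M ≅ I[1,3]^2, I[2,3]^2. HN layers by μ_θ (3 steps, strictly decreasing):
  μ^(1)=3; μ^(2)=-2; μ^(3)=-7

((2, 2, 2); (0, 0, 2); (0, 2, 0))


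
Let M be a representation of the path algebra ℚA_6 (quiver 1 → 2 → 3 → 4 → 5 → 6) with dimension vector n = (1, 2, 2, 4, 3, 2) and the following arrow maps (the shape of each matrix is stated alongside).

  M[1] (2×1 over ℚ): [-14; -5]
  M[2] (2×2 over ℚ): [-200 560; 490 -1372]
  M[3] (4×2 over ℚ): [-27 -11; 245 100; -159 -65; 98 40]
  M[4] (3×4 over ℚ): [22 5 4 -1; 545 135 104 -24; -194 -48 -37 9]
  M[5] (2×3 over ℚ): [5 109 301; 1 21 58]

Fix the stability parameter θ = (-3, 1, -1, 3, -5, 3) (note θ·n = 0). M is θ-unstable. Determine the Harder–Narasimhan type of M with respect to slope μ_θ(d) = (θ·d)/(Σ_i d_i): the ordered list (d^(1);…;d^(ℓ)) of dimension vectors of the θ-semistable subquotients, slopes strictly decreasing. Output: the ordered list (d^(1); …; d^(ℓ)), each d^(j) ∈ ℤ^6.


Via rank(M_{q-1}∘⋯∘M_p): M ≅ I[1,2], I[2,6], I[3,6], I[4,4], I[4,5].
μ_θ-semistable layers: μ^(1)=3; μ^(2)=1; μ^(3)=-1/2; μ^(4)=-1; μ^(5)=-3

((0, 0, 0, 1, 0, 2); (0, 1, 0, 0, 0, 0); (0, 1, 1, 1, 1, 0); (0, 0, 1, 2, 2, 0); (1, 0, 0, 0, 0, 0))


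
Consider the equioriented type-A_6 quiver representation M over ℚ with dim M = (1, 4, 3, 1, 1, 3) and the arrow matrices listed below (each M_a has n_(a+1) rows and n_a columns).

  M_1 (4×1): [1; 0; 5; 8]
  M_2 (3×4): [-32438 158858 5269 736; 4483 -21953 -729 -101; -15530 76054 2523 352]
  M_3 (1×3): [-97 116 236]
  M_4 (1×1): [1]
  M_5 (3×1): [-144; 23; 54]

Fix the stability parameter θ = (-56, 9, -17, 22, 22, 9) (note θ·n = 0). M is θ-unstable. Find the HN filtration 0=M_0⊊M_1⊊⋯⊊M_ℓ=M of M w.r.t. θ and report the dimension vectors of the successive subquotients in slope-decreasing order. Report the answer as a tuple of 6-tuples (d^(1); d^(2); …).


Interval decomposition of M: I[1,6], I[2,2]^2, I[2,3], I[3,3], I[6,6]^2.
HN type (ℓ=5): μ^(1)=53/3; μ^(2)=9; μ^(3)=-4; μ^(4)=-17; μ^(5)=-56

((0, 0, 0, 1, 1, 1); (0, 2, 0, 0, 0, 2); (0, 2, 2, 0, 0, 0); (0, 0, 1, 0, 0, 0); (1, 0, 0, 0, 0, 0))


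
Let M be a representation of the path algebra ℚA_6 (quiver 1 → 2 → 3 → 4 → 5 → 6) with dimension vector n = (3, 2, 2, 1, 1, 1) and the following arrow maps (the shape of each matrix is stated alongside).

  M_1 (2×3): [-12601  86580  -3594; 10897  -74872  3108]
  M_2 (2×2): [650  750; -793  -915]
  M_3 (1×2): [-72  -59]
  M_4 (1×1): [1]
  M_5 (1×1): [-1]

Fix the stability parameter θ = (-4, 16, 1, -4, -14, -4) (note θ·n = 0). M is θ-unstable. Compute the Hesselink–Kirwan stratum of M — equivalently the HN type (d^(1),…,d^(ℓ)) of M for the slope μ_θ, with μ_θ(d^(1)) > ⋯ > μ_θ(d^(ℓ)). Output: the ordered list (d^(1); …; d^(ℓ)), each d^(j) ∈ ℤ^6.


Interval decomposition of M: I[1,1], I[1,2], I[1,6], I[3,3].
HN type (ℓ=4): μ^(1)=16; μ^(2)=1; μ^(3)=-1; μ^(4)=-4

((0, 1, 0, 0, 0, 0); (0, 0, 1, 0, 0, 0); (0, 1, 1, 1, 1, 1); (3, 0, 0, 0, 0, 0))


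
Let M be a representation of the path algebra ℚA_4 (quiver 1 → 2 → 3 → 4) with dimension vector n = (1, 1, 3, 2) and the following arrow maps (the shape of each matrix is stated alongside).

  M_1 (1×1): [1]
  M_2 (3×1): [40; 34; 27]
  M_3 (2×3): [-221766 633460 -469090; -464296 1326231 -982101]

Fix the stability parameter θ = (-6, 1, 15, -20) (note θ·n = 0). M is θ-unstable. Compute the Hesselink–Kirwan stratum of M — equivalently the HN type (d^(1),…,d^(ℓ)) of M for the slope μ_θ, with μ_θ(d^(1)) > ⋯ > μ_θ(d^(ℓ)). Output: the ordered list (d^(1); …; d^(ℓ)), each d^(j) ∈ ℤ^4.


Interval decomposition of M: I[1,4], I[3,3], I[3,4].
HN type (ℓ=4): μ^(1)=15; μ^(2)=-4/3; μ^(3)=-5/2; μ^(4)=-6

((0, 0, 1, 0); (0, 1, 1, 1); (0, 0, 1, 1); (1, 0, 0, 0))


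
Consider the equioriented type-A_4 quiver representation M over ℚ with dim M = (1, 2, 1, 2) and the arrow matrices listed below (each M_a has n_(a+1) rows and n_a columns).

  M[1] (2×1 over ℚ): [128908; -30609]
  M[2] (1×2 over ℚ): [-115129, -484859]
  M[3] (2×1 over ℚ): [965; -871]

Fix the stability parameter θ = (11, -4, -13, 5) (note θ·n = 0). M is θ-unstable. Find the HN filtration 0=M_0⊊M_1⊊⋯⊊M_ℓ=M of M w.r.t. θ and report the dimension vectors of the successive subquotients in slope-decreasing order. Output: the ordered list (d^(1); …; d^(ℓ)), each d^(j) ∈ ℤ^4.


Interval decomposition of M: I[1,4], I[2,2], I[4,4].
HN type (ℓ=3): μ^(1)=5; μ^(2)=-2; μ^(3)=-4

((0, 0, 0, 2); (1, 1, 1, 0); (0, 1, 0, 0))


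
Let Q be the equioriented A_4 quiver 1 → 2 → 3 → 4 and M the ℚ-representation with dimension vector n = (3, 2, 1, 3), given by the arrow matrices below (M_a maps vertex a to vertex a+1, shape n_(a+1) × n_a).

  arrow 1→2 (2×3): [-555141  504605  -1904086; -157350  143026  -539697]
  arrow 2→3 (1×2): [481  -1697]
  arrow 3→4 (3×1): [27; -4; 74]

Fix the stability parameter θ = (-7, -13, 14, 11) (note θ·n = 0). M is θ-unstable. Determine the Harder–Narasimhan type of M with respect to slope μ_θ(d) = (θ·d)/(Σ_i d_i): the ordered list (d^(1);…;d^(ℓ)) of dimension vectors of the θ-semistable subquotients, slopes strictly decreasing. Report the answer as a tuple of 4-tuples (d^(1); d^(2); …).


Via rank(M_{q-1}∘⋯∘M_p): M ≅ I[1,1], I[1,2], I[1,4], I[4,4]^2.
μ_θ-semistable layers: μ^(1)=25/2; μ^(2)=11; μ^(3)=-7; μ^(4)=-10

((0, 0, 1, 1); (0, 0, 0, 2); (1, 0, 0, 0); (2, 2, 0, 0))


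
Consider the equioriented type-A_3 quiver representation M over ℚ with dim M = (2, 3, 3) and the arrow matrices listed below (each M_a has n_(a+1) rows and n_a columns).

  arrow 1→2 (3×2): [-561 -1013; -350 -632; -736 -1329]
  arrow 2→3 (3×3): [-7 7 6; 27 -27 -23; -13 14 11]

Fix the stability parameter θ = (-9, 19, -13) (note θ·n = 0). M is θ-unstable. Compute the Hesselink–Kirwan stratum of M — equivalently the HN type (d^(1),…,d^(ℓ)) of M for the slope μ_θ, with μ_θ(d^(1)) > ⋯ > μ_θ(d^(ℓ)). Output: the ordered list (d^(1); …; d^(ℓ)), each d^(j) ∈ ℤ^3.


Interval decomposition of M: I[1,3]^2, I[2,3].
HN type (ℓ=2): μ^(1)=3; μ^(2)=-9

((0, 3, 3); (2, 0, 0))


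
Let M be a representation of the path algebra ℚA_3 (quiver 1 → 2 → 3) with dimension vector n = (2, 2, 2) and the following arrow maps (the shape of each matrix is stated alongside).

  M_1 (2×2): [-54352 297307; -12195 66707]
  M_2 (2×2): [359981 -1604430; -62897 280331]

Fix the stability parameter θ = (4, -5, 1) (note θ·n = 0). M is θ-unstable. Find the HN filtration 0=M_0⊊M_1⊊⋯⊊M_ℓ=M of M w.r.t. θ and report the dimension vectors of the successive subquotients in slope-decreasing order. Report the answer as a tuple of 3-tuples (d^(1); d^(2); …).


Via rank(M_{q-1}∘⋯∘M_p): M ≅ I[1,3]^2.
μ_θ-semistable layers: μ^(1)=1; μ^(2)=-1/2

((0, 0, 2); (2, 2, 0))
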